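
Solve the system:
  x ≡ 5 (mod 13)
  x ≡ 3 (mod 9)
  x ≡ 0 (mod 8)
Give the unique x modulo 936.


Moduli 13, 9, 8 are pairwise coprime; by CRT there is a unique solution modulo M = 13 · 9 · 8 = 936.
Solve pairwise, accumulating the modulus:
  Start with x ≡ 5 (mod 13).
  Combine with x ≡ 3 (mod 9): since gcd(13, 9) = 1, we get a unique residue mod 117.
    Write x = 5 + 13·t and substitute into x ≡ 3 (mod 9): 13·t ≡ 3 − 5 = -2 (mod 9).
    Reduce coefficients mod 9: 4·t ≡ 7 (mod 9).
    The inverse of 4 mod 9 is 7 (since 4·7 = 28 = 3·9 + 1), so t ≡ 7·7 = 49 ≡ 4 (mod 9).
    Then x = 5 + 13·4 = 57, valid modulo lcm(13, 9) = 117: x ≡ 57 (mod 117).
  Combine with x ≡ 0 (mod 8): since gcd(117, 8) = 1, we get a unique residue mod 936.
    Write x = 57 + 117·t and substitute into x ≡ 0 (mod 8): 117·t ≡ 0 − 57 = -57 (mod 8).
    Reduce coefficients mod 8: 5·t ≡ 7 (mod 8).
    The inverse of 5 mod 8 is 5 (since 5·5 = 25 = 3·8 + 1), so t ≡ 5·7 = 35 ≡ 3 (mod 8).
    Then x = 57 + 117·3 = 408, valid modulo lcm(117, 8) = 936: x ≡ 408 (mod 936).
Verify: 408 mod 13 = 5 ✓, 408 mod 9 = 3 ✓, 408 mod 8 = 0 ✓.

x ≡ 408 (mod 936).


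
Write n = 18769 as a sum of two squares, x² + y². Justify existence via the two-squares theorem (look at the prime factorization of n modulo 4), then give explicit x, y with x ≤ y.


Step 1: Factor n = 18769 = 137^2.
Step 2: Check the mod-4 condition on each prime factor: 137 ≡ 1 (mod 4), exponent 2.
All primes ≡ 3 (mod 4) appear to even exponent (or don't appear), so by the two-squares theorem n IS expressible as a sum of two squares.
Step 3: Build a representation. Here n = 137 · 137 is a product of primes ≡ 1 (mod 4). Each prime p ≡ 1 (mod 4) is itself a sum of two squares; find a² by testing p − a² for a perfect square:
  137: 137 − 1² = 136, 137 − 2² = 133, 137 − 3² = 128, 137 − 4² = 121 = 11² ⇒ 137 = 4² + 11².
  Combine using the Brahmagupta–Fibonacci identity (a² + b²)(c² + d²) = (ac − bd)² + (ad + bc)² = (ac + bd)² + (ad − bc)²:
  137 · 137 = 18769: from (4² + 11²)(4² + 11²), take (4·4 − 11·11, 4·11 + 11·4) = (16 − 121, 44 + 44) = (-105, 88); dropping signs (only squares matter) gives (105, 88); check 105² + 88² = 11025 + 7744 = 18769 ✓.
Step 4: Order so x ≤ y and verify: 88² + 105² = 7744 + 11025 = 18769 = n. ✓

n = 18769 = 88² + 105² (one valid representation with x ≤ y).


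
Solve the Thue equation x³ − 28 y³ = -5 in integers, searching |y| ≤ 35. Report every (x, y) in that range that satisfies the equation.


The equation is x³ - 28y³ = -5. For fixed y, x³ = 28·y³ − 5, so a solution requires the RHS to be a perfect cube.
Strategy: iterate y from -35 to 35, compute RHS = 28·y³ − 5, and check whether it is a (positive or negative) perfect cube.
Check small values of y:
  y = 0: RHS = -5 is not a perfect cube.
  y = 1: RHS = 23 is not a perfect cube.
  y = -1: RHS = -33 is not a perfect cube.
  y = 2: RHS = 219 is not a perfect cube.
  y = -2: RHS = -229 is not a perfect cube.
  y = 3: RHS = 751 is not a perfect cube.
  y = -3: RHS = -761 is not a perfect cube.
Continuing the search up to |y| = 35 finds no solutions either.
No (x, y) in the scanned range satisfies the equation.

No integer solutions with |y| ≤ 35.


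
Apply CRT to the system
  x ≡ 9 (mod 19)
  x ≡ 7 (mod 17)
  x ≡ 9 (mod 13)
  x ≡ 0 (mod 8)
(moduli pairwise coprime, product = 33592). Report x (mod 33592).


Product of moduli M = 19 · 17 · 13 · 8 = 33592.
Merge one congruence at a time:
  Start: x ≡ 9 (mod 19).
  Combine with x ≡ 7 (mod 17); new modulus lcm = 323.
    Write x = 9 + 19·t and substitute into x ≡ 7 (mod 17): 19·t ≡ 7 − 9 = -2 (mod 17).
    Reduce coefficients mod 17: 2·t ≡ 15 (mod 17).
    The inverse of 2 mod 17 is 9 (since 2·9 = 18 = 1·17 + 1), so t ≡ 9·15 = 135 ≡ 16 (mod 17).
    Then x = 9 + 19·16 = 313, valid modulo lcm(19, 17) = 323: x ≡ 313 (mod 323).
  Combine with x ≡ 9 (mod 13); new modulus lcm = 4199.
    Write x = 313 + 323·t and substitute into x ≡ 9 (mod 13): 323·t ≡ 9 − 313 = -304 (mod 13).
    Reduce coefficients mod 13: 11·t ≡ 8 (mod 13).
    The inverse of 11 mod 13 is 6 (since 11·6 = 66 = 5·13 + 1), so t ≡ 6·8 = 48 ≡ 9 (mod 13).
    Then x = 313 + 323·9 = 3220, valid modulo lcm(323, 13) = 4199: x ≡ 3220 (mod 4199).
  Combine with x ≡ 0 (mod 8); new modulus lcm = 33592.
    Write x = 3220 + 4199·t and substitute into x ≡ 0 (mod 8): 4199·t ≡ 0 − 3220 = -3220 (mod 8).
    Reduce coefficients mod 8: 7·t ≡ 4 (mod 8).
    The inverse of 7 mod 8 is 7 (since 7·7 = 49 = 6·8 + 1), so t ≡ 7·4 = 28 ≡ 4 (mod 8).
    Then x = 3220 + 4199·4 = 20016, valid modulo lcm(4199, 8) = 33592: x ≡ 20016 (mod 33592).
Verify against each original: 20016 mod 19 = 9, 20016 mod 17 = 7, 20016 mod 13 = 9, 20016 mod 8 = 0.

x ≡ 20016 (mod 33592).


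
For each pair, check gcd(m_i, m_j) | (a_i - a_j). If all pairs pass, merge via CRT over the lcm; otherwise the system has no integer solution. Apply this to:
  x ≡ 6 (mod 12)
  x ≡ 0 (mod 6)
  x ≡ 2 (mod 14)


Moduli 12, 6, 14 are not pairwise coprime, so CRT works modulo lcm(m_i) when all pairwise compatibility conditions hold.
Pairwise compatibility: gcd(m_i, m_j) must divide a_i - a_j for every pair.
Merge one congruence at a time:
  Start: x ≡ 6 (mod 12).
  Combine with x ≡ 0 (mod 6): gcd(12, 6) = 6; 0 - 6 = -6, which IS divisible by 6, so compatible.
    Write x = 6 + 12·t and substitute into x ≡ 0 (mod 6): 12·t ≡ 0 − 6 = -6 (mod 6).
    Divide the congruence (and modulus) by g = 6: 2·t ≡ -1 (mod 1).
    Modulo 1 every t works; take t = 0.
    Then x = 6 + 12·0 = 6, valid modulo lcm(12, 6) = 12: x ≡ 6 (mod 12).
  Combine with x ≡ 2 (mod 14): gcd(12, 14) = 2; 2 - 6 = -4, which IS divisible by 2, so compatible.
    Write x = 6 + 12·t and substitute into x ≡ 2 (mod 14): 12·t ≡ 2 − 6 = -4 (mod 14).
    Divide the congruence (and modulus) by g = 2: 6·t ≡ -2 (mod 7).
    Reduce coefficients mod 7: 6·t ≡ 5 (mod 7).
    The inverse of 6 mod 7 is 6 (since 6·6 = 36 = 5·7 + 1), so t ≡ 6·5 = 30 ≡ 2 (mod 7).
    Then x = 6 + 12·2 = 30, valid modulo lcm(12, 14) = 84: x ≡ 30 (mod 84).
Verify: 30 mod 12 = 6, 30 mod 6 = 0, 30 mod 14 = 2.

x ≡ 30 (mod 84).


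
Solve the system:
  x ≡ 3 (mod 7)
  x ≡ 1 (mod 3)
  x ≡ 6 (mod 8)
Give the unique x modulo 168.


Moduli 7, 3, 8 are pairwise coprime; by CRT there is a unique solution modulo M = 7 · 3 · 8 = 168.
Solve pairwise, accumulating the modulus:
  Start with x ≡ 3 (mod 7).
  Combine with x ≡ 1 (mod 3): since gcd(7, 3) = 1, we get a unique residue mod 21.
    Write x = 3 + 7·t and substitute into x ≡ 1 (mod 3): 7·t ≡ 1 − 3 = -2 (mod 3).
    Reduce coefficients mod 3: 1·t ≡ 1 (mod 3).
    So t ≡ 1 (mod 3).
    Then x = 3 + 7·1 = 10, valid modulo lcm(7, 3) = 21: x ≡ 10 (mod 21).
  Combine with x ≡ 6 (mod 8): since gcd(21, 8) = 1, we get a unique residue mod 168.
    Write x = 10 + 21·t and substitute into x ≡ 6 (mod 8): 21·t ≡ 6 − 10 = -4 (mod 8).
    Reduce coefficients mod 8: 5·t ≡ 4 (mod 8).
    The inverse of 5 mod 8 is 5 (since 5·5 = 25 = 3·8 + 1), so t ≡ 5·4 = 20 ≡ 4 (mod 8).
    Then x = 10 + 21·4 = 94, valid modulo lcm(21, 8) = 168: x ≡ 94 (mod 168).
Verify: 94 mod 7 = 3 ✓, 94 mod 3 = 1 ✓, 94 mod 8 = 6 ✓.

x ≡ 94 (mod 168).


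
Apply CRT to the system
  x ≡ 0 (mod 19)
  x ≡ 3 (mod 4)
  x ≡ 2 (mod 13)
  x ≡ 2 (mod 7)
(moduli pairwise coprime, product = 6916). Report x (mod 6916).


Product of moduli M = 19 · 4 · 13 · 7 = 6916.
Merge one congruence at a time:
  Start: x ≡ 0 (mod 19).
  Combine with x ≡ 3 (mod 4); new modulus lcm = 76.
    Write x = 0 + 19·t and substitute into x ≡ 3 (mod 4): 19·t ≡ 3 − 0 = 3 (mod 4).
    Reduce coefficients mod 4: 3·t ≡ 3 (mod 4).
    The inverse of 3 mod 4 is 3 (since 3·3 = 9 = 2·4 + 1), so t ≡ 3·3 = 9 ≡ 1 (mod 4).
    Then x = 0 + 19·1 = 19, valid modulo lcm(19, 4) = 76: x ≡ 19 (mod 76).
  Combine with x ≡ 2 (mod 13); new modulus lcm = 988.
    Write x = 19 + 76·t and substitute into x ≡ 2 (mod 13): 76·t ≡ 2 − 19 = -17 (mod 13).
    Reduce coefficients mod 13: 11·t ≡ 9 (mod 13).
    The inverse of 11 mod 13 is 6 (since 11·6 = 66 = 5·13 + 1), so t ≡ 6·9 = 54 ≡ 2 (mod 13).
    Then x = 19 + 76·2 = 171, valid modulo lcm(76, 13) = 988: x ≡ 171 (mod 988).
  Combine with x ≡ 2 (mod 7); new modulus lcm = 6916.
    Write x = 171 + 988·t and substitute into x ≡ 2 (mod 7): 988·t ≡ 2 − 171 = -169 (mod 7).
    Reduce coefficients mod 7: 1·t ≡ 6 (mod 7).
    So t ≡ 6 (mod 7).
    Then x = 171 + 988·6 = 6099, valid modulo lcm(988, 7) = 6916: x ≡ 6099 (mod 6916).
Verify against each original: 6099 mod 19 = 0, 6099 mod 4 = 3, 6099 mod 13 = 2, 6099 mod 7 = 2.

x ≡ 6099 (mod 6916).


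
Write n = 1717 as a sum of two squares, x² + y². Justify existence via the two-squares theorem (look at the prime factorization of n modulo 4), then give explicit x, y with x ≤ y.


Step 1: Factor n = 1717 = 17 · 101.
Step 2: Check the mod-4 condition on each prime factor: 17 ≡ 1 (mod 4), exponent 1; 101 ≡ 1 (mod 4), exponent 1.
All primes ≡ 3 (mod 4) appear to even exponent (or don't appear), so by the two-squares theorem n IS expressible as a sum of two squares.
Step 3: Build a representation. Here n = 17 · 101 is a product of primes ≡ 1 (mod 4). Each prime p ≡ 1 (mod 4) is itself a sum of two squares; find a² by testing p − a² for a perfect square:
  17: 17 − 1² = 16 = 4² ⇒ 17 = 1² + 4².
  101: 101 − 1² = 100 = 10² ⇒ 101 = 1² + 10².
  Combine using the Brahmagupta–Fibonacci identity (a² + b²)(c² + d²) = (ac − bd)² + (ad + bc)² = (ac + bd)² + (ad − bc)²:
  17 · 101 = 1717: from (1² + 4²)(1² + 10²), take (1·1 − 4·10, 1·10 + 4·1) = (1 − 40, 10 + 4) = (-39, 14); dropping signs (only squares matter) gives (39, 14); check 39² + 14² = 1521 + 196 = 1717 ✓.
Step 4: Order so x ≤ y and verify: 14² + 39² = 196 + 1521 = 1717 = n. ✓

n = 1717 = 14² + 39² (one valid representation with x ≤ y).


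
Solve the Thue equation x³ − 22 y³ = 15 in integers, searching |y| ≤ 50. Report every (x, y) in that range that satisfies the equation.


The equation is x³ - 22y³ = 15. For fixed y, x³ = 22·y³ + 15, so a solution requires the RHS to be a perfect cube.
Strategy: iterate y from -50 to 50, compute RHS = 22·y³ + 15, and check whether it is a (positive or negative) perfect cube.
Check small values of y:
  y = 0: RHS = 15 is not a perfect cube.
  y = 1: RHS = 37 is not a perfect cube.
  y = -1: RHS = -7 is not a perfect cube.
  y = 2: RHS = 191 is not a perfect cube.
  y = -2: RHS = -161 is not a perfect cube.
  y = 3: RHS = 609 is not a perfect cube.
  y = -3: RHS = -579 is not a perfect cube.
Continuing the search up to |y| = 50 finds no solutions either.
No (x, y) in the scanned range satisfies the equation.

No integer solutions with |y| ≤ 50.


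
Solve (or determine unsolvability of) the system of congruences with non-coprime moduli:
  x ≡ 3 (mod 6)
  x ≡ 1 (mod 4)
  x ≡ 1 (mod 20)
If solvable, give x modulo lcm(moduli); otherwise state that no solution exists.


Moduli 6, 4, 20 are not pairwise coprime, so CRT works modulo lcm(m_i) when all pairwise compatibility conditions hold.
Pairwise compatibility: gcd(m_i, m_j) must divide a_i - a_j for every pair.
Merge one congruence at a time:
  Start: x ≡ 3 (mod 6).
  Combine with x ≡ 1 (mod 4): gcd(6, 4) = 2; 1 - 3 = -2, which IS divisible by 2, so compatible.
    Write x = 3 + 6·t and substitute into x ≡ 1 (mod 4): 6·t ≡ 1 − 3 = -2 (mod 4).
    Divide the congruence (and modulus) by g = 2: 3·t ≡ -1 (mod 2).
    Reduce coefficients mod 2: 1·t ≡ 1 (mod 2).
    So t ≡ 1 (mod 2).
    Then x = 3 + 6·1 = 9, valid modulo lcm(6, 4) = 12: x ≡ 9 (mod 12).
  Combine with x ≡ 1 (mod 20): gcd(12, 20) = 4; 1 - 9 = -8, which IS divisible by 4, so compatible.
    Write x = 9 + 12·t and substitute into x ≡ 1 (mod 20): 12·t ≡ 1 − 9 = -8 (mod 20).
    Divide the congruence (and modulus) by g = 4: 3·t ≡ -2 (mod 5).
    Reduce coefficients mod 5: 3·t ≡ 3 (mod 5).
    The inverse of 3 mod 5 is 2 (since 3·2 = 6 = 1·5 + 1), so t ≡ 2·3 = 6 ≡ 1 (mod 5).
    Then x = 9 + 12·1 = 21, valid modulo lcm(12, 20) = 60: x ≡ 21 (mod 60).
Verify: 21 mod 6 = 3, 21 mod 4 = 1, 21 mod 20 = 1.

x ≡ 21 (mod 60).


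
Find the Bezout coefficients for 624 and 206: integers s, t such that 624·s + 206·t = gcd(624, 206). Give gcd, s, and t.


Euclidean algorithm on (624, 206) — divide until remainder is 0:
  624 = 3 · 206 + 6
  206 = 34 · 6 + 2
  6 = 3 · 2 + 0
gcd(624, 206) = 2.
Track Bezout coefficients alongside the remainders: start with r₀ = 624 = a·1 + b·0 (s = 1, t = 0) and r₁ = 206 = a·0 + b·1 (s = 0, t = 1); each new remainder r_{k+1} = r_{k-1} − q_k·r_k inherits s_{k+1} = s_{k-1} − q_k·s_k, t_{k+1} = t_{k-1} − q_k·t_k, so r_k = a·s_k + b·t_k at every step:
  q = 3: r = 6, s = 1 − 3·0 = 1, t = 0 − 3·1 = -3  (check: 624·1 + 206·(-3) = 6)
  q = 34: r = 2, s = 0 − 34·1 = -34, t = 1 − 34·(-3) = 103  (check: 624·(-34) + 206·103 = 2)
The row with r = 2 (the gcd) gives the Bezout coefficients s = -34, t = 103.
Result: 624 · (-34) + 206 · (103) = 2.

gcd(624, 206) = 2; s = -34, t = 103 (check: 624·(-34) + 206·103 = 2).


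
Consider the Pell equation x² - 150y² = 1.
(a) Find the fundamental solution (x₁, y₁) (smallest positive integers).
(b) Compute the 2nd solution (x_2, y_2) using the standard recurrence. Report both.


Step 1: Find the fundamental solution (x₁, y₁) of x² - 150y² = 1.
  Expand √150 as a continued fraction. a₀ = ⌊√150⌋ = 12; iterate m_{k+1} = d_k·a_k − m_k, d_{k+1} = (150 − m_{k+1}²)/d_k, a_{k+1} = ⌊(a₀ + m_{k+1})/d_{k+1}⌋ (starting m₀ = 0, d₀ = 1), with convergents p_k = a_k·p_{k-1} + p_{k-2}, q_k = a_k·q_{k-1} + q_{k-2} (p₋₁ = 1, q₋₁ = 0):
  k = 0: a₀ = 12; p₀/q₀ = 12/1; p₀² − 150·q₀² = 144 − 150 = -6.
  k = 1: m = 12, d = 6, a = ⌊(12 + 12)/6⌋ = 4; p/q = (4·12 + 1)/(4·1 + 0) = 49/4; p² − 150·q² = 2401 − 2400 = 1.
  The first convergent with p² − 150·q² = 1 gives the fundamental solution (x₁, y₁) = (49, 4).
Step 2: Apply the recurrence (x_{n+1}, y_{n+1}) = (x₁x_n + 150y₁y_n, x₁y_n + y₁x_n) repeatedly.
  From (x_1, y_1) = (49, 4): x_2 = 49·49 + 150·4·4 = 4801; y_2 = 49·4 + 4·49 = 392.
Step 3: Verify x_2² - 150·y_2² = 23049601 - 23049600 = 1 (should be 1). ✓

(x_1, y_1) = (49, 4); (x_2, y_2) = (4801, 392).


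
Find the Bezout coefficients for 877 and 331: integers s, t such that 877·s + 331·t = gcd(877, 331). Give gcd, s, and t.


Euclidean algorithm on (877, 331) — divide until remainder is 0:
  877 = 2 · 331 + 215
  331 = 1 · 215 + 116
  215 = 1 · 116 + 99
  116 = 1 · 99 + 17
  99 = 5 · 17 + 14
  17 = 1 · 14 + 3
  14 = 4 · 3 + 2
  3 = 1 · 2 + 1
  2 = 2 · 1 + 0
gcd(877, 331) = 1.
Track Bezout coefficients alongside the remainders: start with r₀ = 877 = a·1 + b·0 (s = 1, t = 0) and r₁ = 331 = a·0 + b·1 (s = 0, t = 1); each new remainder r_{k+1} = r_{k-1} − q_k·r_k inherits s_{k+1} = s_{k-1} − q_k·s_k, t_{k+1} = t_{k-1} − q_k·t_k, so r_k = a·s_k + b·t_k at every step:
  q = 2: r = 215, s = 1 − 2·0 = 1, t = 0 − 2·1 = -2  (check: 877·1 + 331·(-2) = 215)
  q = 1: r = 116, s = 0 − 1·1 = -1, t = 1 − 1·(-2) = 3  (check: 877·(-1) + 331·3 = 116)
  q = 1: r = 99, s = 1 − 1·(-1) = 2, t = -2 − 1·3 = -5  (check: 877·2 + 331·(-5) = 99)
  q = 1: r = 17, s = -1 − 1·2 = -3, t = 3 − 1·(-5) = 8  (check: 877·(-3) + 331·8 = 17)
  q = 5: r = 14, s = 2 − 5·(-3) = 17, t = -5 − 5·8 = -45  (check: 877·17 + 331·(-45) = 14)
  q = 1: r = 3, s = -3 − 1·17 = -20, t = 8 − 1·(-45) = 53  (check: 877·(-20) + 331·53 = 3)
  q = 4: r = 2, s = 17 − 4·(-20) = 97, t = -45 − 4·53 = -257  (check: 877·97 + 331·(-257) = 2)
  q = 1: r = 1, s = -20 − 1·97 = -117, t = 53 − 1·(-257) = 310  (check: 877·(-117) + 331·310 = 1)
The row with r = 1 (the gcd) gives the Bezout coefficients s = -117, t = 310.
Result: 877 · (-117) + 331 · (310) = 1.

gcd(877, 331) = 1; s = -117, t = 310 (check: 877·(-117) + 331·310 = 1).


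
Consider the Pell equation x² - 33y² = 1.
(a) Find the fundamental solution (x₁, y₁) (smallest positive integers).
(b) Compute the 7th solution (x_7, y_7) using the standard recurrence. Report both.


Step 1: Find the fundamental solution (x₁, y₁) of x² - 33y² = 1.
  Expand √33 as a continued fraction. a₀ = ⌊√33⌋ = 5; iterate m_{k+1} = d_k·a_k − m_k, d_{k+1} = (33 − m_{k+1}²)/d_k, a_{k+1} = ⌊(a₀ + m_{k+1})/d_{k+1}⌋ (starting m₀ = 0, d₀ = 1), with convergents p_k = a_k·p_{k-1} + p_{k-2}, q_k = a_k·q_{k-1} + q_{k-2} (p₋₁ = 1, q₋₁ = 0):
  k = 0: a₀ = 5; p₀/q₀ = 5/1; p₀² − 33·q₀² = 25 − 33 = -8.
  k = 1: m = 5, d = 8, a = ⌊(5 + 5)/8⌋ = 1; p/q = (1·5 + 1)/(1·1 + 0) = 6/1; p² − 33·q² = 36 − 33 = 3.
  k = 2: m = 3, d = 3, a = ⌊(5 + 3)/3⌋ = 2; p/q = (2·6 + 5)/(2·1 + 1) = 17/3; p² − 33·q² = 289 − 297 = -8.
  k = 3: m = 3, d = 8, a = ⌊(5 + 3)/8⌋ = 1; p/q = (1·17 + 6)/(1·3 + 1) = 23/4; p² − 33·q² = 529 − 528 = 1.
  The first convergent with p² − 33·q² = 1 gives the fundamental solution (x₁, y₁) = (23, 4).
Step 2: Apply the recurrence (x_{n+1}, y_{n+1}) = (x₁x_n + 33y₁y_n, x₁y_n + y₁x_n) repeatedly.
  From (x_1, y_1) = (23, 4): x_2 = 23·23 + 33·4·4 = 1057; y_2 = 23·4 + 4·23 = 184.
  From (x_2, y_2) = (1057, 184): x_3 = 23·1057 + 33·4·184 = 48599; y_3 = 23·184 + 4·1057 = 8460.
  From (x_3, y_3) = (48599, 8460): x_4 = 23·48599 + 33·4·8460 = 2234497; y_4 = 23·8460 + 4·48599 = 388976.
  From (x_4, y_4) = (2234497, 388976): x_5 = 23·2234497 + 33·4·388976 = 102738263; y_5 = 23·388976 + 4·2234497 = 17884436.
  From (x_5, y_5) = (102738263, 17884436): x_6 = 23·102738263 + 33·4·17884436 = 4723725601; y_6 = 23·17884436 + 4·102738263 = 822295080.
  From (x_6, y_6) = (4723725601, 822295080): x_7 = 23·4723725601 + 33·4·822295080 = 217188639383; y_7 = 23·822295080 + 4·4723725601 = 37807689244.
Step 3: Verify x_7² - 33·y_7² = 47170905077038818620689 - 47170905077038818620688 = 1 (should be 1). ✓

(x_1, y_1) = (23, 4); (x_7, y_7) = (217188639383, 37807689244).


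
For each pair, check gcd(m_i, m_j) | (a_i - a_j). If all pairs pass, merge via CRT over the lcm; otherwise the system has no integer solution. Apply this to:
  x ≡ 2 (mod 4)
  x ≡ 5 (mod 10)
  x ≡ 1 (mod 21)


Moduli 4, 10, 21 are not pairwise coprime, so CRT works modulo lcm(m_i) when all pairwise compatibility conditions hold.
Pairwise compatibility: gcd(m_i, m_j) must divide a_i - a_j for every pair.
Merge one congruence at a time:
  Start: x ≡ 2 (mod 4).
  Combine with x ≡ 5 (mod 10): gcd(4, 10) = 2, and 5 - 2 = 3 is NOT divisible by 2.
    ⇒ system is inconsistent (no integer solution).

No solution (the system is inconsistent).


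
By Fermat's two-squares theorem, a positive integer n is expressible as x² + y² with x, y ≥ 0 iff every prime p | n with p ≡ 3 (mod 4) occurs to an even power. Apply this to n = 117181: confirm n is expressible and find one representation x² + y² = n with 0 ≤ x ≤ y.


Step 1: Factor n = 117181 = 17 · 61 · 113.
Step 2: Check the mod-4 condition on each prime factor: 17 ≡ 1 (mod 4), exponent 1; 61 ≡ 1 (mod 4), exponent 1; 113 ≡ 1 (mod 4), exponent 1.
All primes ≡ 3 (mod 4) appear to even exponent (or don't appear), so by the two-squares theorem n IS expressible as a sum of two squares.
Step 3: Build a representation. Here n = 17 · 61 · 113 is a product of primes ≡ 1 (mod 4). Each prime p ≡ 1 (mod 4) is itself a sum of two squares; find a² by testing p − a² for a perfect square:
  17: 17 − 1² = 16 = 4² ⇒ 17 = 1² + 4².
  61: 61 − 1² = 60, 61 − 2² = 57, 61 − 3² = 52, 61 − 4² = 45, 61 − 5² = 36 = 6² ⇒ 61 = 5² + 6².
  113: 113 − 1² = 112, 113 − 2² = 109, 113 − 3² = 104, 113 − 4² = 97, 113 − 5² = 88, 113 − 6² = 77, 113 − 7² = 64 = 8² ⇒ 113 = 7² + 8².
  Combine using the Brahmagupta–Fibonacci identity (a² + b²)(c² + d²) = (ac − bd)² + (ad + bc)² = (ac + bd)² + (ad − bc)²:
  17 · 61 = 1037: from (1² + 4²)(5² + 6²), take (1·5 − 4·6, 1·6 + 4·5) = (5 − 24, 6 + 20) = (-19, 26); dropping signs (only squares matter) gives (19, 26); check 19² + 26² = 361 + 676 = 1037 ✓.
  1037 · 113 = 117181: from (19² + 26²)(7² + 8²), take (19·7 − 26·8, 19·8 + 26·7) = (133 − 208, 152 + 182) = (-75, 334); dropping signs (only squares matter) gives (75, 334); check 75² + 334² = 5625 + 111556 = 117181 ✓.
Step 4: Order so x ≤ y and verify: 75² + 334² = 5625 + 111556 = 117181 = n. ✓

n = 117181 = 75² + 334² (one valid representation with x ≤ y).


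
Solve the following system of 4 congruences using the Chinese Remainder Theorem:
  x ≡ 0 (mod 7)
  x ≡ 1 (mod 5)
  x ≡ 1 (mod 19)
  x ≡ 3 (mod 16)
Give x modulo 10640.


Product of moduli M = 7 · 5 · 19 · 16 = 10640.
Merge one congruence at a time:
  Start: x ≡ 0 (mod 7).
  Combine with x ≡ 1 (mod 5); new modulus lcm = 35.
    Write x = 0 + 7·t and substitute into x ≡ 1 (mod 5): 7·t ≡ 1 − 0 = 1 (mod 5).
    Reduce coefficients mod 5: 2·t ≡ 1 (mod 5).
    The inverse of 2 mod 5 is 3 (since 2·3 = 6 = 1·5 + 1), so t ≡ 3·1 = 3 ≡ 3 (mod 5).
    Then x = 0 + 7·3 = 21, valid modulo lcm(7, 5) = 35: x ≡ 21 (mod 35).
  Combine with x ≡ 1 (mod 19); new modulus lcm = 665.
    Write x = 21 + 35·t and substitute into x ≡ 1 (mod 19): 35·t ≡ 1 − 21 = -20 (mod 19).
    Reduce coefficients mod 19: 16·t ≡ 18 (mod 19).
    The inverse of 16 mod 19 is 6 (since 16·6 = 96 = 5·19 + 1), so t ≡ 6·18 = 108 ≡ 13 (mod 19).
    Then x = 21 + 35·13 = 476, valid modulo lcm(35, 19) = 665: x ≡ 476 (mod 665).
  Combine with x ≡ 3 (mod 16); new modulus lcm = 10640.
    Write x = 476 + 665·t and substitute into x ≡ 3 (mod 16): 665·t ≡ 3 − 476 = -473 (mod 16).
    Reduce coefficients mod 16: 9·t ≡ 7 (mod 16).
    The inverse of 9 mod 16 is 9 (since 9·9 = 81 = 5·16 + 1), so t ≡ 9·7 = 63 ≡ 15 (mod 16).
    Then x = 476 + 665·15 = 10451, valid modulo lcm(665, 16) = 10640: x ≡ 10451 (mod 10640).
Verify against each original: 10451 mod 7 = 0, 10451 mod 5 = 1, 10451 mod 19 = 1, 10451 mod 16 = 3.

x ≡ 10451 (mod 10640).


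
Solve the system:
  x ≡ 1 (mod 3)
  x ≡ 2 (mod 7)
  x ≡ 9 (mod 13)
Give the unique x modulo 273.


Moduli 3, 7, 13 are pairwise coprime; by CRT there is a unique solution modulo M = 3 · 7 · 13 = 273.
Solve pairwise, accumulating the modulus:
  Start with x ≡ 1 (mod 3).
  Combine with x ≡ 2 (mod 7): since gcd(3, 7) = 1, we get a unique residue mod 21.
    Write x = 1 + 3·t and substitute into x ≡ 2 (mod 7): 3·t ≡ 2 − 1 = 1 (mod 7).
    The inverse of 3 mod 7 is 5 (since 3·5 = 15 = 2·7 + 1), so t ≡ 5·1 = 5 ≡ 5 (mod 7).
    Then x = 1 + 3·5 = 16, valid modulo lcm(3, 7) = 21: x ≡ 16 (mod 21).
  Combine with x ≡ 9 (mod 13): since gcd(21, 13) = 1, we get a unique residue mod 273.
    Write x = 16 + 21·t and substitute into x ≡ 9 (mod 13): 21·t ≡ 9 − 16 = -7 (mod 13).
    Reduce coefficients mod 13: 8·t ≡ 6 (mod 13).
    The inverse of 8 mod 13 is 5 (since 8·5 = 40 = 3·13 + 1), so t ≡ 5·6 = 30 ≡ 4 (mod 13).
    Then x = 16 + 21·4 = 100, valid modulo lcm(21, 13) = 273: x ≡ 100 (mod 273).
Verify: 100 mod 3 = 1 ✓, 100 mod 7 = 2 ✓, 100 mod 13 = 9 ✓.

x ≡ 100 (mod 273).


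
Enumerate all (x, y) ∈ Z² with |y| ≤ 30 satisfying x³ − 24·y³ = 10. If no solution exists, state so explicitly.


The equation is x³ - 24y³ = 10. For fixed y, x³ = 24·y³ + 10, so a solution requires the RHS to be a perfect cube.
Strategy: iterate y from -30 to 30, compute RHS = 24·y³ + 10, and check whether it is a (positive or negative) perfect cube.
Check small values of y:
  y = 0: RHS = 10 is not a perfect cube.
  y = 1: RHS = 34 is not a perfect cube.
  y = -1: RHS = -14 is not a perfect cube.
  y = 2: RHS = 202 is not a perfect cube.
  y = -2: RHS = -182 is not a perfect cube.
  y = 3: RHS = 658 is not a perfect cube.
  y = -3: RHS = -638 is not a perfect cube.
Continuing the search up to |y| = 30 finds no solutions either.
No (x, y) in the scanned range satisfies the equation.

No integer solutions with |y| ≤ 30.


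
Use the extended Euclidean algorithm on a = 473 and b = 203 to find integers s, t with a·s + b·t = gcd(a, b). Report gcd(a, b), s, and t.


Euclidean algorithm on (473, 203) — divide until remainder is 0:
  473 = 2 · 203 + 67
  203 = 3 · 67 + 2
  67 = 33 · 2 + 1
  2 = 2 · 1 + 0
gcd(473, 203) = 1.
Track Bezout coefficients alongside the remainders: start with r₀ = 473 = a·1 + b·0 (s = 1, t = 0) and r₁ = 203 = a·0 + b·1 (s = 0, t = 1); each new remainder r_{k+1} = r_{k-1} − q_k·r_k inherits s_{k+1} = s_{k-1} − q_k·s_k, t_{k+1} = t_{k-1} − q_k·t_k, so r_k = a·s_k + b·t_k at every step:
  q = 2: r = 67, s = 1 − 2·0 = 1, t = 0 − 2·1 = -2  (check: 473·1 + 203·(-2) = 67)
  q = 3: r = 2, s = 0 − 3·1 = -3, t = 1 − 3·(-2) = 7  (check: 473·(-3) + 203·7 = 2)
  q = 33: r = 1, s = 1 − 33·(-3) = 100, t = -2 − 33·7 = -233  (check: 473·100 + 203·(-233) = 1)
The row with r = 1 (the gcd) gives the Bezout coefficients s = 100, t = -233.
Result: 473 · (100) + 203 · (-233) = 1.

gcd(473, 203) = 1; s = 100, t = -233 (check: 473·100 + 203·(-233) = 1).


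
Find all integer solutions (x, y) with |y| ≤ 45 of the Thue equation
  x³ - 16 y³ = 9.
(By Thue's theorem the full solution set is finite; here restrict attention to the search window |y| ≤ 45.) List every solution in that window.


The equation is x³ - 16y³ = 9. For fixed y, x³ = 16·y³ + 9, so a solution requires the RHS to be a perfect cube.
Strategy: iterate y from -45 to 45, compute RHS = 16·y³ + 9, and check whether it is a (positive or negative) perfect cube.
Check small values of y:
  y = 0: RHS = 9 is not a perfect cube.
  y = 1: RHS = 25 is not a perfect cube.
  y = -1: RHS = -7 is not a perfect cube.
  y = 2: RHS = 137 is not a perfect cube.
  y = -2: RHS = -119 is not a perfect cube.
  y = 3: RHS = 441 is not a perfect cube.
  y = -3: RHS = -423 is not a perfect cube.
Continuing the search up to |y| = 45 finds no solutions either.
No (x, y) in the scanned range satisfies the equation.

No integer solutions with |y| ≤ 45.


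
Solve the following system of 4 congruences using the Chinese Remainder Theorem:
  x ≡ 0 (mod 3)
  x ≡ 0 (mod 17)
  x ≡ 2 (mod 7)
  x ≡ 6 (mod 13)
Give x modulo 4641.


Product of moduli M = 3 · 17 · 7 · 13 = 4641.
Merge one congruence at a time:
  Start: x ≡ 0 (mod 3).
  Combine with x ≡ 0 (mod 17); new modulus lcm = 51.
    Write x = 0 + 3·t and substitute into x ≡ 0 (mod 17): 3·t ≡ 0 − 0 = 0 (mod 17).
    The inverse of 3 mod 17 is 6 (since 3·6 = 18 = 1·17 + 1), so t ≡ 6·0 = 0 ≡ 0 (mod 17).
    Then x = 0 + 3·0 = 0, valid modulo lcm(3, 17) = 51: x ≡ 0 (mod 51).
  Combine with x ≡ 2 (mod 7); new modulus lcm = 357.
    Write x = 0 + 51·t and substitute into x ≡ 2 (mod 7): 51·t ≡ 2 − 0 = 2 (mod 7).
    Reduce coefficients mod 7: 2·t ≡ 2 (mod 7).
    The inverse of 2 mod 7 is 4 (since 2·4 = 8 = 1·7 + 1), so t ≡ 4·2 = 8 ≡ 1 (mod 7).
    Then x = 0 + 51·1 = 51, valid modulo lcm(51, 7) = 357: x ≡ 51 (mod 357).
  Combine with x ≡ 6 (mod 13); new modulus lcm = 4641.
    Write x = 51 + 357·t and substitute into x ≡ 6 (mod 13): 357·t ≡ 6 − 51 = -45 (mod 13).
    Reduce coefficients mod 13: 6·t ≡ 7 (mod 13).
    The inverse of 6 mod 13 is 11 (since 6·11 = 66 = 5·13 + 1), so t ≡ 11·7 = 77 ≡ 12 (mod 13).
    Then x = 51 + 357·12 = 4335, valid modulo lcm(357, 13) = 4641: x ≡ 4335 (mod 4641).
Verify against each original: 4335 mod 3 = 0, 4335 mod 17 = 0, 4335 mod 7 = 2, 4335 mod 13 = 6.

x ≡ 4335 (mod 4641).


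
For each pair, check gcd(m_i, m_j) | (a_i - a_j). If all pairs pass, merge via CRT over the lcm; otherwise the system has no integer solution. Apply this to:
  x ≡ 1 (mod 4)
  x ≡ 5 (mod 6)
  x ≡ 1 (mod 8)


Moduli 4, 6, 8 are not pairwise coprime, so CRT works modulo lcm(m_i) when all pairwise compatibility conditions hold.
Pairwise compatibility: gcd(m_i, m_j) must divide a_i - a_j for every pair.
Merge one congruence at a time:
  Start: x ≡ 1 (mod 4).
  Combine with x ≡ 5 (mod 6): gcd(4, 6) = 2; 5 - 1 = 4, which IS divisible by 2, so compatible.
    Write x = 1 + 4·t and substitute into x ≡ 5 (mod 6): 4·t ≡ 5 − 1 = 4 (mod 6).
    Divide the congruence (and modulus) by g = 2: 2·t ≡ 2 (mod 3).
    The inverse of 2 mod 3 is 2 (since 2·2 = 4 = 1·3 + 1), so t ≡ 2·2 = 4 ≡ 1 (mod 3).
    Then x = 1 + 4·1 = 5, valid modulo lcm(4, 6) = 12: x ≡ 5 (mod 12).
  Combine with x ≡ 1 (mod 8): gcd(12, 8) = 4; 1 - 5 = -4, which IS divisible by 4, so compatible.
    Write x = 5 + 12·t and substitute into x ≡ 1 (mod 8): 12·t ≡ 1 − 5 = -4 (mod 8).
    Divide the congruence (and modulus) by g = 4: 3·t ≡ -1 (mod 2).
    Reduce coefficients mod 2: 1·t ≡ 1 (mod 2).
    So t ≡ 1 (mod 2).
    Then x = 5 + 12·1 = 17, valid modulo lcm(12, 8) = 24: x ≡ 17 (mod 24).
Verify: 17 mod 4 = 1, 17 mod 6 = 5, 17 mod 8 = 1.

x ≡ 17 (mod 24).


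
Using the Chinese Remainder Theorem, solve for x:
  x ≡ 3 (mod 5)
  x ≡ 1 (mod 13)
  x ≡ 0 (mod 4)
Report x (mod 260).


Moduli 5, 13, 4 are pairwise coprime; by CRT there is a unique solution modulo M = 5 · 13 · 4 = 260.
Solve pairwise, accumulating the modulus:
  Start with x ≡ 3 (mod 5).
  Combine with x ≡ 1 (mod 13): since gcd(5, 13) = 1, we get a unique residue mod 65.
    Write x = 3 + 5·t and substitute into x ≡ 1 (mod 13): 5·t ≡ 1 − 3 = -2 (mod 13).
    Reduce coefficients mod 13: 5·t ≡ 11 (mod 13).
    The inverse of 5 mod 13 is 8 (since 5·8 = 40 = 3·13 + 1), so t ≡ 8·11 = 88 ≡ 10 (mod 13).
    Then x = 3 + 5·10 = 53, valid modulo lcm(5, 13) = 65: x ≡ 53 (mod 65).
  Combine with x ≡ 0 (mod 4): since gcd(65, 4) = 1, we get a unique residue mod 260.
    Write x = 53 + 65·t and substitute into x ≡ 0 (mod 4): 65·t ≡ 0 − 53 = -53 (mod 4).
    Reduce coefficients mod 4: 1·t ≡ 3 (mod 4).
    So t ≡ 3 (mod 4).
    Then x = 53 + 65·3 = 248, valid modulo lcm(65, 4) = 260: x ≡ 248 (mod 260).
Verify: 248 mod 5 = 3 ✓, 248 mod 13 = 1 ✓, 248 mod 4 = 0 ✓.

x ≡ 248 (mod 260).


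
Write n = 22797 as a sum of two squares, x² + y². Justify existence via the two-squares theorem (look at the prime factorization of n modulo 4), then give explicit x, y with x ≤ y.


Step 1: Factor n = 22797 = 3^2 · 17 · 149.
Step 2: Check the mod-4 condition on each prime factor: 3 ≡ 3 (mod 4), exponent 2 (must be even); 17 ≡ 1 (mod 4), exponent 1; 149 ≡ 1 (mod 4), exponent 1.
All primes ≡ 3 (mod 4) appear to even exponent (or don't appear), so by the two-squares theorem n IS expressible as a sum of two squares.
Step 3: Build a representation. Group n = k² · m with k = 3 and m = 17 · 149 = 2533 (a product of primes ≡ 1 (mod 4)); a representation of m scales to one of n via (k·x)² + (k·y)² = k²(x² + y²). Each prime p ≡ 1 (mod 4) is itself a sum of two squares; find a² by testing p − a² for a perfect square:
  17: 17 − 1² = 16 = 4² ⇒ 17 = 1² + 4².
  149: 149 − 1² = 148, 149 − 2² = 145, 149 − 3² = 140, 149 − 4² = 133, 149 − 5² = 124, 149 − 6² = 113, 149 − 7² = 100 = 10² ⇒ 149 = 7² + 10².
  Combine using the Brahmagupta–Fibonacci identity (a² + b²)(c² + d²) = (ac − bd)² + (ad + bc)² = (ac + bd)² + (ad − bc)²:
  17 · 149 = 2533: from (1² + 4²)(7² + 10²), take (1·7 − 4·10, 1·10 + 4·7) = (7 − 40, 10 + 28) = (-33, 38); dropping signs (only squares matter) gives (33, 38); check 33² + 38² = 1089 + 1444 = 2533 ✓.
  Scale by k = 3: (3·33, 3·38) = (99, 114).
Step 4: Order so x ≤ y and verify: 99² + 114² = 9801 + 12996 = 22797 = n. ✓

n = 22797 = 99² + 114² (one valid representation with x ≤ y).


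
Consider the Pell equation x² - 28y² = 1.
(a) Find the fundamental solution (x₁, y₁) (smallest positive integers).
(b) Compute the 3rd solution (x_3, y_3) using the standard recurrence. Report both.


Step 1: Find the fundamental solution (x₁, y₁) of x² - 28y² = 1.
  Expand √28 as a continued fraction. a₀ = ⌊√28⌋ = 5; iterate m_{k+1} = d_k·a_k − m_k, d_{k+1} = (28 − m_{k+1}²)/d_k, a_{k+1} = ⌊(a₀ + m_{k+1})/d_{k+1}⌋ (starting m₀ = 0, d₀ = 1), with convergents p_k = a_k·p_{k-1} + p_{k-2}, q_k = a_k·q_{k-1} + q_{k-2} (p₋₁ = 1, q₋₁ = 0):
  k = 0: a₀ = 5; p₀/q₀ = 5/1; p₀² − 28·q₀² = 25 − 28 = -3.
  k = 1: m = 5, d = 3, a = ⌊(5 + 5)/3⌋ = 3; p/q = (3·5 + 1)/(3·1 + 0) = 16/3; p² − 28·q² = 256 − 252 = 4.
  k = 2: m = 4, d = 4, a = ⌊(5 + 4)/4⌋ = 2; p/q = (2·16 + 5)/(2·3 + 1) = 37/7; p² − 28·q² = 1369 − 1372 = -3.
  k = 3: m = 4, d = 3, a = ⌊(5 + 4)/3⌋ = 3; p/q = (3·37 + 16)/(3·7 + 3) = 127/24; p² − 28·q² = 16129 − 16128 = 1.
  The first convergent with p² − 28·q² = 1 gives the fundamental solution (x₁, y₁) = (127, 24).
Step 2: Apply the recurrence (x_{n+1}, y_{n+1}) = (x₁x_n + 28y₁y_n, x₁y_n + y₁x_n) repeatedly.
  From (x_1, y_1) = (127, 24): x_2 = 127·127 + 28·24·24 = 32257; y_2 = 127·24 + 24·127 = 6096.
  From (x_2, y_2) = (32257, 6096): x_3 = 127·32257 + 28·24·6096 = 8193151; y_3 = 127·6096 + 24·32257 = 1548360.
Step 3: Verify x_3² - 28·y_3² = 67127723308801 - 67127723308800 = 1 (should be 1). ✓

(x_1, y_1) = (127, 24); (x_3, y_3) = (8193151, 1548360).


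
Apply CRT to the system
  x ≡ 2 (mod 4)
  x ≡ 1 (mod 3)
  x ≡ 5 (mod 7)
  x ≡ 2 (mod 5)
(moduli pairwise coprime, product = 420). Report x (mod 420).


Product of moduli M = 4 · 3 · 7 · 5 = 420.
Merge one congruence at a time:
  Start: x ≡ 2 (mod 4).
  Combine with x ≡ 1 (mod 3); new modulus lcm = 12.
    Write x = 2 + 4·t and substitute into x ≡ 1 (mod 3): 4·t ≡ 1 − 2 = -1 (mod 3).
    Reduce coefficients mod 3: 1·t ≡ 2 (mod 3).
    So t ≡ 2 (mod 3).
    Then x = 2 + 4·2 = 10, valid modulo lcm(4, 3) = 12: x ≡ 10 (mod 12).
  Combine with x ≡ 5 (mod 7); new modulus lcm = 84.
    Write x = 10 + 12·t and substitute into x ≡ 5 (mod 7): 12·t ≡ 5 − 10 = -5 (mod 7).
    Reduce coefficients mod 7: 5·t ≡ 2 (mod 7).
    The inverse of 5 mod 7 is 3 (since 5·3 = 15 = 2·7 + 1), so t ≡ 3·2 = 6 ≡ 6 (mod 7).
    Then x = 10 + 12·6 = 82, valid modulo lcm(12, 7) = 84: x ≡ 82 (mod 84).
  Combine with x ≡ 2 (mod 5); new modulus lcm = 420.
    Write x = 82 + 84·t and substitute into x ≡ 2 (mod 5): 84·t ≡ 2 − 82 = -80 (mod 5).
    Reduce coefficients mod 5: 4·t ≡ 0 (mod 5).
    The inverse of 4 mod 5 is 4 (since 4·4 = 16 = 3·5 + 1), so t ≡ 4·0 = 0 ≡ 0 (mod 5).
    Then x = 82 + 84·0 = 82, valid modulo lcm(84, 5) = 420: x ≡ 82 (mod 420).
Verify against each original: 82 mod 4 = 2, 82 mod 3 = 1, 82 mod 7 = 5, 82 mod 5 = 2.

x ≡ 82 (mod 420).


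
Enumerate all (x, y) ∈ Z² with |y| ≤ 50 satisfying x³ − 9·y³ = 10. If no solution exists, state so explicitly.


The equation is x³ - 9y³ = 10. For fixed y, x³ = 9·y³ + 10, so a solution requires the RHS to be a perfect cube.
Strategy: iterate y from -50 to 50, compute RHS = 9·y³ + 10, and check whether it is a (positive or negative) perfect cube.
Check small values of y:
  y = 0: RHS = 10 is not a perfect cube.
  y = 1: RHS = 19 is not a perfect cube.
  y = -1: RHS = 1 = (1)³ ⇒ x = 1 works.
  y = 2: RHS = 82 is not a perfect cube.
  y = -2: RHS = -62 is not a perfect cube.
  y = 3: RHS = 253 is not a perfect cube.
  y = -3: RHS = -233 is not a perfect cube.
Continuing the search up to |y| = 50 finds no further solutions beyond those listed.
Collected solutions: (1, -1).

Solutions (with |y| ≤ 50): (1, -1).


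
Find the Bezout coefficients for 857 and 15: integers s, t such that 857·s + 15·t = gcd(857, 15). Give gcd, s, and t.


Euclidean algorithm on (857, 15) — divide until remainder is 0:
  857 = 57 · 15 + 2
  15 = 7 · 2 + 1
  2 = 2 · 1 + 0
gcd(857, 15) = 1.
Track Bezout coefficients alongside the remainders: start with r₀ = 857 = a·1 + b·0 (s = 1, t = 0) and r₁ = 15 = a·0 + b·1 (s = 0, t = 1); each new remainder r_{k+1} = r_{k-1} − q_k·r_k inherits s_{k+1} = s_{k-1} − q_k·s_k, t_{k+1} = t_{k-1} − q_k·t_k, so r_k = a·s_k + b·t_k at every step:
  q = 57: r = 2, s = 1 − 57·0 = 1, t = 0 − 57·1 = -57  (check: 857·1 + 15·(-57) = 2)
  q = 7: r = 1, s = 0 − 7·1 = -7, t = 1 − 7·(-57) = 400  (check: 857·(-7) + 15·400 = 1)
The row with r = 1 (the gcd) gives the Bezout coefficients s = -7, t = 400.
Result: 857 · (-7) + 15 · (400) = 1.

gcd(857, 15) = 1; s = -7, t = 400 (check: 857·(-7) + 15·400 = 1).


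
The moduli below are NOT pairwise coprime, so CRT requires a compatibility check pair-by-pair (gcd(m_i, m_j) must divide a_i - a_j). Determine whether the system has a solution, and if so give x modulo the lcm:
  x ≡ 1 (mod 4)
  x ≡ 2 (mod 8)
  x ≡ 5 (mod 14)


Moduli 4, 8, 14 are not pairwise coprime, so CRT works modulo lcm(m_i) when all pairwise compatibility conditions hold.
Pairwise compatibility: gcd(m_i, m_j) must divide a_i - a_j for every pair.
Merge one congruence at a time:
  Start: x ≡ 1 (mod 4).
  Combine with x ≡ 2 (mod 8): gcd(4, 8) = 4, and 2 - 1 = 1 is NOT divisible by 4.
    ⇒ system is inconsistent (no integer solution).

No solution (the system is inconsistent).


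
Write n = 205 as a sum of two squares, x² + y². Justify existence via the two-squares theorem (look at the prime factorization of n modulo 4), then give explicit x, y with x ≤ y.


Step 1: Factor n = 205 = 5 · 41.
Step 2: Check the mod-4 condition on each prime factor: 5 ≡ 1 (mod 4), exponent 1; 41 ≡ 1 (mod 4), exponent 1.
All primes ≡ 3 (mod 4) appear to even exponent (or don't appear), so by the two-squares theorem n IS expressible as a sum of two squares.
Step 3: Build a representation. Here n = 5 · 41 is a product of primes ≡ 1 (mod 4). Each prime p ≡ 1 (mod 4) is itself a sum of two squares; find a² by testing p − a² for a perfect square:
  5: 5 − 1² = 4 = 2² ⇒ 5 = 1² + 2².
  41: 41 − 1² = 40, 41 − 2² = 37, 41 − 3² = 32, 41 − 4² = 25 = 5² ⇒ 41 = 4² + 5².
  Combine using the Brahmagupta–Fibonacci identity (a² + b²)(c² + d²) = (ac − bd)² + (ad + bc)² = (ac + bd)² + (ad − bc)²:
  5 · 41 = 205: from (1² + 2²)(4² + 5²), take (1·4 − 2·5, 1·5 + 2·4) = (4 − 10, 5 + 8) = (-6, 13); dropping signs (only squares matter) gives (6, 13); check 6² + 13² = 36 + 169 = 205 ✓.
Step 4: Order so x ≤ y and verify: 6² + 13² = 36 + 169 = 205 = n. ✓

n = 205 = 6² + 13² (one valid representation with x ≤ y).


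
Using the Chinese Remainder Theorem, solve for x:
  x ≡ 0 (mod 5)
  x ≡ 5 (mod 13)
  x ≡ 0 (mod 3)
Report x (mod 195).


Moduli 5, 13, 3 are pairwise coprime; by CRT there is a unique solution modulo M = 5 · 13 · 3 = 195.
Solve pairwise, accumulating the modulus:
  Start with x ≡ 0 (mod 5).
  Combine with x ≡ 5 (mod 13): since gcd(5, 13) = 1, we get a unique residue mod 65.
    Write x = 0 + 5·t and substitute into x ≡ 5 (mod 13): 5·t ≡ 5 − 0 = 5 (mod 13).
    The inverse of 5 mod 13 is 8 (since 5·8 = 40 = 3·13 + 1), so t ≡ 8·5 = 40 ≡ 1 (mod 13).
    Then x = 0 + 5·1 = 5, valid modulo lcm(5, 13) = 65: x ≡ 5 (mod 65).
  Combine with x ≡ 0 (mod 3): since gcd(65, 3) = 1, we get a unique residue mod 195.
    Write x = 5 + 65·t and substitute into x ≡ 0 (mod 3): 65·t ≡ 0 − 5 = -5 (mod 3).
    Reduce coefficients mod 3: 2·t ≡ 1 (mod 3).
    The inverse of 2 mod 3 is 2 (since 2·2 = 4 = 1·3 + 1), so t ≡ 2·1 = 2 ≡ 2 (mod 3).
    Then x = 5 + 65·2 = 135, valid modulo lcm(65, 3) = 195: x ≡ 135 (mod 195).
Verify: 135 mod 5 = 0 ✓, 135 mod 13 = 5 ✓, 135 mod 3 = 0 ✓.

x ≡ 135 (mod 195).


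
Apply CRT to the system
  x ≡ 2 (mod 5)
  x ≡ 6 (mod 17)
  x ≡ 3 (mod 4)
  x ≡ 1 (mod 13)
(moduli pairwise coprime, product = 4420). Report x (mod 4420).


Product of moduli M = 5 · 17 · 4 · 13 = 4420.
Merge one congruence at a time:
  Start: x ≡ 2 (mod 5).
  Combine with x ≡ 6 (mod 17); new modulus lcm = 85.
    Write x = 2 + 5·t and substitute into x ≡ 6 (mod 17): 5·t ≡ 6 − 2 = 4 (mod 17).
    The inverse of 5 mod 17 is 7 (since 5·7 = 35 = 2·17 + 1), so t ≡ 7·4 = 28 ≡ 11 (mod 17).
    Then x = 2 + 5·11 = 57, valid modulo lcm(5, 17) = 85: x ≡ 57 (mod 85).
  Combine with x ≡ 3 (mod 4); new modulus lcm = 340.
    Write x = 57 + 85·t and substitute into x ≡ 3 (mod 4): 85·t ≡ 3 − 57 = -54 (mod 4).
    Reduce coefficients mod 4: 1·t ≡ 2 (mod 4).
    So t ≡ 2 (mod 4).
    Then x = 57 + 85·2 = 227, valid modulo lcm(85, 4) = 340: x ≡ 227 (mod 340).
  Combine with x ≡ 1 (mod 13); new modulus lcm = 4420.
    Write x = 227 + 340·t and substitute into x ≡ 1 (mod 13): 340·t ≡ 1 − 227 = -226 (mod 13).
    Reduce coefficients mod 13: 2·t ≡ 8 (mod 13).
    The inverse of 2 mod 13 is 7 (since 2·7 = 14 = 1·13 + 1), so t ≡ 7·8 = 56 ≡ 4 (mod 13).
    Then x = 227 + 340·4 = 1587, valid modulo lcm(340, 13) = 4420: x ≡ 1587 (mod 4420).
Verify against each original: 1587 mod 5 = 2, 1587 mod 17 = 6, 1587 mod 4 = 3, 1587 mod 13 = 1.

x ≡ 1587 (mod 4420).
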